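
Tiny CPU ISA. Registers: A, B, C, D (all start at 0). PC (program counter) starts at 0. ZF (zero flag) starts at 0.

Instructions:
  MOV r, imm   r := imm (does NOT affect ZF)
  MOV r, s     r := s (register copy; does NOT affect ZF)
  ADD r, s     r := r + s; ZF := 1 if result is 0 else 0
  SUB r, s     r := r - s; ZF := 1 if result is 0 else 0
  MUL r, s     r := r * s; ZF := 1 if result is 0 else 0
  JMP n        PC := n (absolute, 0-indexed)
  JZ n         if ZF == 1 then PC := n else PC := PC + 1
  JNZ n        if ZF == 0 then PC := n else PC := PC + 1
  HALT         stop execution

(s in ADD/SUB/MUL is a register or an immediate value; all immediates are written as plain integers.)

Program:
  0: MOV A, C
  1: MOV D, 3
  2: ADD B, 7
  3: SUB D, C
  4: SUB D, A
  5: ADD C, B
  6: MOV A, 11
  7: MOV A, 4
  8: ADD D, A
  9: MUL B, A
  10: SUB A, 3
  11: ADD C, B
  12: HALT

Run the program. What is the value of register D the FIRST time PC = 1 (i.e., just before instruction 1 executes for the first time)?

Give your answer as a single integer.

Step 1: PC=0 exec 'MOV A, C'. After: A=0 B=0 C=0 D=0 ZF=0 PC=1
First time PC=1: D=0

0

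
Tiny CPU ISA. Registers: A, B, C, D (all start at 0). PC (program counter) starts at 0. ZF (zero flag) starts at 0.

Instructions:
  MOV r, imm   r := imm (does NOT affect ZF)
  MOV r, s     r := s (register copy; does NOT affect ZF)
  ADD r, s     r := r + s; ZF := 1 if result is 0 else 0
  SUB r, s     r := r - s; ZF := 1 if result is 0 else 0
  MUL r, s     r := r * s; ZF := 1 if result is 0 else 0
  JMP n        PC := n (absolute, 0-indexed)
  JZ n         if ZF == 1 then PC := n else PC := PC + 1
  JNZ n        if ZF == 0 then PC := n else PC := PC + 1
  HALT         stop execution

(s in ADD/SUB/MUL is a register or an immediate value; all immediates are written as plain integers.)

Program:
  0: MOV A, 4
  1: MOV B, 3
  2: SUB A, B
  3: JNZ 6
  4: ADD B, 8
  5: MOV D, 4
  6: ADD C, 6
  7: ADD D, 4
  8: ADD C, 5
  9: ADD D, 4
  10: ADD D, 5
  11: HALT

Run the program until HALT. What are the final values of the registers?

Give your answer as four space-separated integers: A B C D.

Step 1: PC=0 exec 'MOV A, 4'. After: A=4 B=0 C=0 D=0 ZF=0 PC=1
Step 2: PC=1 exec 'MOV B, 3'. After: A=4 B=3 C=0 D=0 ZF=0 PC=2
Step 3: PC=2 exec 'SUB A, B'. After: A=1 B=3 C=0 D=0 ZF=0 PC=3
Step 4: PC=3 exec 'JNZ 6'. After: A=1 B=3 C=0 D=0 ZF=0 PC=6
Step 5: PC=6 exec 'ADD C, 6'. After: A=1 B=3 C=6 D=0 ZF=0 PC=7
Step 6: PC=7 exec 'ADD D, 4'. After: A=1 B=3 C=6 D=4 ZF=0 PC=8
Step 7: PC=8 exec 'ADD C, 5'. After: A=1 B=3 C=11 D=4 ZF=0 PC=9
Step 8: PC=9 exec 'ADD D, 4'. After: A=1 B=3 C=11 D=8 ZF=0 PC=10
Step 9: PC=10 exec 'ADD D, 5'. After: A=1 B=3 C=11 D=13 ZF=0 PC=11
Step 10: PC=11 exec 'HALT'. After: A=1 B=3 C=11 D=13 ZF=0 PC=11 HALTED

Answer: 1 3 11 13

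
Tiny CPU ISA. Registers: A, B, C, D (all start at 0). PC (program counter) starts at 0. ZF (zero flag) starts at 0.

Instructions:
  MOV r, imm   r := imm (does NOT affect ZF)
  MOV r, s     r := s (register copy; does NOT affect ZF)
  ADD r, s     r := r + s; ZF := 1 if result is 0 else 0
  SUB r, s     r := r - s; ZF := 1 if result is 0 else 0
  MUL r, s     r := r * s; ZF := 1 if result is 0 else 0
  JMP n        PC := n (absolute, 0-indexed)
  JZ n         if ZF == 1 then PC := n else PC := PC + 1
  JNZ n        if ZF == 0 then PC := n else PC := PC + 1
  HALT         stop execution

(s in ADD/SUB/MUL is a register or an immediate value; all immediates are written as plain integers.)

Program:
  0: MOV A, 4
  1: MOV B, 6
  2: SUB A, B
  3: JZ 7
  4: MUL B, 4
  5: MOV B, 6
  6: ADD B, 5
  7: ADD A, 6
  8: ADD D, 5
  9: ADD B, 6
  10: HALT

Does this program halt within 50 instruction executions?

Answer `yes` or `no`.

Step 1: PC=0 exec 'MOV A, 4'. After: A=4 B=0 C=0 D=0 ZF=0 PC=1
Step 2: PC=1 exec 'MOV B, 6'. After: A=4 B=6 C=0 D=0 ZF=0 PC=2
Step 3: PC=2 exec 'SUB A, B'. After: A=-2 B=6 C=0 D=0 ZF=0 PC=3
Step 4: PC=3 exec 'JZ 7'. After: A=-2 B=6 C=0 D=0 ZF=0 PC=4
Step 5: PC=4 exec 'MUL B, 4'. After: A=-2 B=24 C=0 D=0 ZF=0 PC=5
Step 6: PC=5 exec 'MOV B, 6'. After: A=-2 B=6 C=0 D=0 ZF=0 PC=6
Step 7: PC=6 exec 'ADD B, 5'. After: A=-2 B=11 C=0 D=0 ZF=0 PC=7
Step 8: PC=7 exec 'ADD A, 6'. After: A=4 B=11 C=0 D=0 ZF=0 PC=8
Step 9: PC=8 exec 'ADD D, 5'. After: A=4 B=11 C=0 D=5 ZF=0 PC=9
Step 10: PC=9 exec 'ADD B, 6'. After: A=4 B=17 C=0 D=5 ZF=0 PC=10
Step 11: PC=10 exec 'HALT'. After: A=4 B=17 C=0 D=5 ZF=0 PC=10 HALTED

Answer: yes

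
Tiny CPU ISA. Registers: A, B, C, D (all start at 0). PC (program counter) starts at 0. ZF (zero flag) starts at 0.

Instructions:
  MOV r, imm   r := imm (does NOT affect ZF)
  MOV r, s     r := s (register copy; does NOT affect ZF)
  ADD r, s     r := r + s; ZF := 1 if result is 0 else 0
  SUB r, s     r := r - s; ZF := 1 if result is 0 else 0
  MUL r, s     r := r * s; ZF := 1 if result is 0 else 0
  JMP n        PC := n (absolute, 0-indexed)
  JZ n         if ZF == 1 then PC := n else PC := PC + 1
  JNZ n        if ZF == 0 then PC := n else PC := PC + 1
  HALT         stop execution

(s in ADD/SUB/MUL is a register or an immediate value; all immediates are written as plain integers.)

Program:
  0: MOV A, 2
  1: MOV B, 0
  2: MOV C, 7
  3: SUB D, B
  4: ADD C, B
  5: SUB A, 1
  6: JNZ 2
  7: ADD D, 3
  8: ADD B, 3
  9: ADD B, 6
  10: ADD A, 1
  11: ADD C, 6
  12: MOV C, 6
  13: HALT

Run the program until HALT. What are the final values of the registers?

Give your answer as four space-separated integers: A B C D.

Answer: 1 9 6 3

Derivation:
Step 1: PC=0 exec 'MOV A, 2'. After: A=2 B=0 C=0 D=0 ZF=0 PC=1
Step 2: PC=1 exec 'MOV B, 0'. After: A=2 B=0 C=0 D=0 ZF=0 PC=2
Step 3: PC=2 exec 'MOV C, 7'. After: A=2 B=0 C=7 D=0 ZF=0 PC=3
Step 4: PC=3 exec 'SUB D, B'. After: A=2 B=0 C=7 D=0 ZF=1 PC=4
Step 5: PC=4 exec 'ADD C, B'. After: A=2 B=0 C=7 D=0 ZF=0 PC=5
Step 6: PC=5 exec 'SUB A, 1'. After: A=1 B=0 C=7 D=0 ZF=0 PC=6
Step 7: PC=6 exec 'JNZ 2'. After: A=1 B=0 C=7 D=0 ZF=0 PC=2
Step 8: PC=2 exec 'MOV C, 7'. After: A=1 B=0 C=7 D=0 ZF=0 PC=3
Step 9: PC=3 exec 'SUB D, B'. After: A=1 B=0 C=7 D=0 ZF=1 PC=4
Step 10: PC=4 exec 'ADD C, B'. After: A=1 B=0 C=7 D=0 ZF=0 PC=5
Step 11: PC=5 exec 'SUB A, 1'. After: A=0 B=0 C=7 D=0 ZF=1 PC=6
Step 12: PC=6 exec 'JNZ 2'. After: A=0 B=0 C=7 D=0 ZF=1 PC=7
Step 13: PC=7 exec 'ADD D, 3'. After: A=0 B=0 C=7 D=3 ZF=0 PC=8
Step 14: PC=8 exec 'ADD B, 3'. After: A=0 B=3 C=7 D=3 ZF=0 PC=9
Step 15: PC=9 exec 'ADD B, 6'. After: A=0 B=9 C=7 D=3 ZF=0 PC=10
Step 16: PC=10 exec 'ADD A, 1'. After: A=1 B=9 C=7 D=3 ZF=0 PC=11
Step 17: PC=11 exec 'ADD C, 6'. After: A=1 B=9 C=13 D=3 ZF=0 PC=12
Step 18: PC=12 exec 'MOV C, 6'. After: A=1 B=9 C=6 D=3 ZF=0 PC=13
Step 19: PC=13 exec 'HALT'. After: A=1 B=9 C=6 D=3 ZF=0 PC=13 HALTED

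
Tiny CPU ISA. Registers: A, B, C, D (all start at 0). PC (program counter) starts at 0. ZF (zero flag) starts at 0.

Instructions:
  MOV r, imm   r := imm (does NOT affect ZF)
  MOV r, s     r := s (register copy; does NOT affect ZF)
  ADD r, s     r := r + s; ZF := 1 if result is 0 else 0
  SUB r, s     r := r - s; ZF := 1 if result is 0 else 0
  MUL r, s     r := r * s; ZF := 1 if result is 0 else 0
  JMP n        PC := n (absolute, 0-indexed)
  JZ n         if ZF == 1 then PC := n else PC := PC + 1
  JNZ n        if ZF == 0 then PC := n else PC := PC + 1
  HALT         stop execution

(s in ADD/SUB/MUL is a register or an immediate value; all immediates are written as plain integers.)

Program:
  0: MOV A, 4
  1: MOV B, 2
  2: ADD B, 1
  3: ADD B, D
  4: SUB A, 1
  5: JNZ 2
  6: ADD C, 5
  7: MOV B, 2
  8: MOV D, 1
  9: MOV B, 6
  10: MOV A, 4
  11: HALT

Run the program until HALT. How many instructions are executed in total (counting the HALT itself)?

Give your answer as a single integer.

Answer: 24

Derivation:
Step 1: PC=0 exec 'MOV A, 4'. After: A=4 B=0 C=0 D=0 ZF=0 PC=1
Step 2: PC=1 exec 'MOV B, 2'. After: A=4 B=2 C=0 D=0 ZF=0 PC=2
Step 3: PC=2 exec 'ADD B, 1'. After: A=4 B=3 C=0 D=0 ZF=0 PC=3
Step 4: PC=3 exec 'ADD B, D'. After: A=4 B=3 C=0 D=0 ZF=0 PC=4
Step 5: PC=4 exec 'SUB A, 1'. After: A=3 B=3 C=0 D=0 ZF=0 PC=5
Step 6: PC=5 exec 'JNZ 2'. After: A=3 B=3 C=0 D=0 ZF=0 PC=2
Step 7: PC=2 exec 'ADD B, 1'. After: A=3 B=4 C=0 D=0 ZF=0 PC=3
Step 8: PC=3 exec 'ADD B, D'. After: A=3 B=4 C=0 D=0 ZF=0 PC=4
Step 9: PC=4 exec 'SUB A, 1'. After: A=2 B=4 C=0 D=0 ZF=0 PC=5
Step 10: PC=5 exec 'JNZ 2'. After: A=2 B=4 C=0 D=0 ZF=0 PC=2
Step 11: PC=2 exec 'ADD B, 1'. After: A=2 B=5 C=0 D=0 ZF=0 PC=3
Step 12: PC=3 exec 'ADD B, D'. After: A=2 B=5 C=0 D=0 ZF=0 PC=4
Step 13: PC=4 exec 'SUB A, 1'. After: A=1 B=5 C=0 D=0 ZF=0 PC=5
Step 14: PC=5 exec 'JNZ 2'. After: A=1 B=5 C=0 D=0 ZF=0 PC=2
Step 15: PC=2 exec 'ADD B, 1'. After: A=1 B=6 C=0 D=0 ZF=0 PC=3
Step 16: PC=3 exec 'ADD B, D'. After: A=1 B=6 C=0 D=0 ZF=0 PC=4
Step 17: PC=4 exec 'SUB A, 1'. After: A=0 B=6 C=0 D=0 ZF=1 PC=5
Step 18: PC=5 exec 'JNZ 2'. After: A=0 B=6 C=0 D=0 ZF=1 PC=6
Step 19: PC=6 exec 'ADD C, 5'. After: A=0 B=6 C=5 D=0 ZF=0 PC=7
Step 20: PC=7 exec 'MOV B, 2'. After: A=0 B=2 C=5 D=0 ZF=0 PC=8
Step 21: PC=8 exec 'MOV D, 1'. After: A=0 B=2 C=5 D=1 ZF=0 PC=9
Step 22: PC=9 exec 'MOV B, 6'. After: A=0 B=6 C=5 D=1 ZF=0 PC=10
Step 23: PC=10 exec 'MOV A, 4'. After: A=4 B=6 C=5 D=1 ZF=0 PC=11
Step 24: PC=11 exec 'HALT'. After: A=4 B=6 C=5 D=1 ZF=0 PC=11 HALTED
Total instructions executed: 24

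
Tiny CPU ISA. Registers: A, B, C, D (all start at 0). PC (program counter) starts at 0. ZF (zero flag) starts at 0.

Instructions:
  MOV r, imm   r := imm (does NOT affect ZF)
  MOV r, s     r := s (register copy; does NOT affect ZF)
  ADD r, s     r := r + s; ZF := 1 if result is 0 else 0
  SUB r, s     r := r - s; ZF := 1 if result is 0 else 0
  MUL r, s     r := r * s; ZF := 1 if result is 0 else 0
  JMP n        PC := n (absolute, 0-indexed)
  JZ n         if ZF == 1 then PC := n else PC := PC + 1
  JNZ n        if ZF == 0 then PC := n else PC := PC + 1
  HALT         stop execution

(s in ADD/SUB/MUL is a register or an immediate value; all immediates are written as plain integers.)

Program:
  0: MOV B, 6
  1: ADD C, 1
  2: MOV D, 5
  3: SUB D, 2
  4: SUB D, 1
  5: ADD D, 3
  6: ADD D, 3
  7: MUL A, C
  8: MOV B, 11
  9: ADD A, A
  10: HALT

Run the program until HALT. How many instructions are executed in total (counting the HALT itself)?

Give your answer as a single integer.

Step 1: PC=0 exec 'MOV B, 6'. After: A=0 B=6 C=0 D=0 ZF=0 PC=1
Step 2: PC=1 exec 'ADD C, 1'. After: A=0 B=6 C=1 D=0 ZF=0 PC=2
Step 3: PC=2 exec 'MOV D, 5'. After: A=0 B=6 C=1 D=5 ZF=0 PC=3
Step 4: PC=3 exec 'SUB D, 2'. After: A=0 B=6 C=1 D=3 ZF=0 PC=4
Step 5: PC=4 exec 'SUB D, 1'. After: A=0 B=6 C=1 D=2 ZF=0 PC=5
Step 6: PC=5 exec 'ADD D, 3'. After: A=0 B=6 C=1 D=5 ZF=0 PC=6
Step 7: PC=6 exec 'ADD D, 3'. After: A=0 B=6 C=1 D=8 ZF=0 PC=7
Step 8: PC=7 exec 'MUL A, C'. After: A=0 B=6 C=1 D=8 ZF=1 PC=8
Step 9: PC=8 exec 'MOV B, 11'. After: A=0 B=11 C=1 D=8 ZF=1 PC=9
Step 10: PC=9 exec 'ADD A, A'. After: A=0 B=11 C=1 D=8 ZF=1 PC=10
Step 11: PC=10 exec 'HALT'. After: A=0 B=11 C=1 D=8 ZF=1 PC=10 HALTED
Total instructions executed: 11

Answer: 11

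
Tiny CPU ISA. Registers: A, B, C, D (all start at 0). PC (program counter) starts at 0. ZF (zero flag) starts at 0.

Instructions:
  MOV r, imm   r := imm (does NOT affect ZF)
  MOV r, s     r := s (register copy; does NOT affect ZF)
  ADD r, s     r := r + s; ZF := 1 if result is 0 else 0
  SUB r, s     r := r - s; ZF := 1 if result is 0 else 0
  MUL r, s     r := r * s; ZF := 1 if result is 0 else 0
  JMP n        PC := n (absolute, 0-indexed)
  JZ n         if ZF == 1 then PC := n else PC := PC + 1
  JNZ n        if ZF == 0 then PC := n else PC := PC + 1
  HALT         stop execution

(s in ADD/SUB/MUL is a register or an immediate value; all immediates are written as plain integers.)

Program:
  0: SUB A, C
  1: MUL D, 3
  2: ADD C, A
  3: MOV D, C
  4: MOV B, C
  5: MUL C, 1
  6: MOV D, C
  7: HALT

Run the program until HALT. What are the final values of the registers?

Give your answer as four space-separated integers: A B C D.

Answer: 0 0 0 0

Derivation:
Step 1: PC=0 exec 'SUB A, C'. After: A=0 B=0 C=0 D=0 ZF=1 PC=1
Step 2: PC=1 exec 'MUL D, 3'. After: A=0 B=0 C=0 D=0 ZF=1 PC=2
Step 3: PC=2 exec 'ADD C, A'. After: A=0 B=0 C=0 D=0 ZF=1 PC=3
Step 4: PC=3 exec 'MOV D, C'. After: A=0 B=0 C=0 D=0 ZF=1 PC=4
Step 5: PC=4 exec 'MOV B, C'. After: A=0 B=0 C=0 D=0 ZF=1 PC=5
Step 6: PC=5 exec 'MUL C, 1'. After: A=0 B=0 C=0 D=0 ZF=1 PC=6
Step 7: PC=6 exec 'MOV D, C'. After: A=0 B=0 C=0 D=0 ZF=1 PC=7
Step 8: PC=7 exec 'HALT'. After: A=0 B=0 C=0 D=0 ZF=1 PC=7 HALTED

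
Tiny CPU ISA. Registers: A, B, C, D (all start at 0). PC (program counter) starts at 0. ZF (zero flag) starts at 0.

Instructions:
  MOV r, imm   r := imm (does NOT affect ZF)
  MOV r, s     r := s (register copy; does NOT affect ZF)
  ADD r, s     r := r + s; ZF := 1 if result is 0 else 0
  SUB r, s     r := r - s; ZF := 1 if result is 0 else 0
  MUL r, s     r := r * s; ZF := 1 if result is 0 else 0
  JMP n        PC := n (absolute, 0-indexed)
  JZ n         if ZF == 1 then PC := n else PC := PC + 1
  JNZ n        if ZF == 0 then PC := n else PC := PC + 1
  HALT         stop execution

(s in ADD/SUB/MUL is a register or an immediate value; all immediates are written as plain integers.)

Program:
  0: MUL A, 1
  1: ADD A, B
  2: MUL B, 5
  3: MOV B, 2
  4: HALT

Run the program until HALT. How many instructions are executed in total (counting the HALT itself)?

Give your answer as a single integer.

Step 1: PC=0 exec 'MUL A, 1'. After: A=0 B=0 C=0 D=0 ZF=1 PC=1
Step 2: PC=1 exec 'ADD A, B'. After: A=0 B=0 C=0 D=0 ZF=1 PC=2
Step 3: PC=2 exec 'MUL B, 5'. After: A=0 B=0 C=0 D=0 ZF=1 PC=3
Step 4: PC=3 exec 'MOV B, 2'. After: A=0 B=2 C=0 D=0 ZF=1 PC=4
Step 5: PC=4 exec 'HALT'. After: A=0 B=2 C=0 D=0 ZF=1 PC=4 HALTED
Total instructions executed: 5

Answer: 5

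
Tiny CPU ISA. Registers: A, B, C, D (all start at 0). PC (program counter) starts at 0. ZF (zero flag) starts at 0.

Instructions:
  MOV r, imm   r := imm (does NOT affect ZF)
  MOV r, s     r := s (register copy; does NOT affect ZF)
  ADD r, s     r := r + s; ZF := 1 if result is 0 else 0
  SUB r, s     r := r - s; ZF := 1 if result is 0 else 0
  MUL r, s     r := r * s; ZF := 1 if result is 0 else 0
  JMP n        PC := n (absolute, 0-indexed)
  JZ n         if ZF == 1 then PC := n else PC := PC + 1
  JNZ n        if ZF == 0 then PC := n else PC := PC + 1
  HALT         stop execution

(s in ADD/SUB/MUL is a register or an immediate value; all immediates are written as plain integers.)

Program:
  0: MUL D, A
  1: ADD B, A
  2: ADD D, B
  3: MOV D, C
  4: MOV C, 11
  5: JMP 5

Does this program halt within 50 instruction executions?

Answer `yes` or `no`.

Step 1: PC=0 exec 'MUL D, A'. After: A=0 B=0 C=0 D=0 ZF=1 PC=1
Step 2: PC=1 exec 'ADD B, A'. After: A=0 B=0 C=0 D=0 ZF=1 PC=2
Step 3: PC=2 exec 'ADD D, B'. After: A=0 B=0 C=0 D=0 ZF=1 PC=3
Step 4: PC=3 exec 'MOV D, C'. After: A=0 B=0 C=0 D=0 ZF=1 PC=4
Step 5: PC=4 exec 'MOV C, 11'. After: A=0 B=0 C=11 D=0 ZF=1 PC=5
Step 6: PC=5 exec 'JMP 5'. After: A=0 B=0 C=11 D=0 ZF=1 PC=5
State after step 6 equals state after step 5: the program is in a cycle of length 1 and will never halt.

Answer: no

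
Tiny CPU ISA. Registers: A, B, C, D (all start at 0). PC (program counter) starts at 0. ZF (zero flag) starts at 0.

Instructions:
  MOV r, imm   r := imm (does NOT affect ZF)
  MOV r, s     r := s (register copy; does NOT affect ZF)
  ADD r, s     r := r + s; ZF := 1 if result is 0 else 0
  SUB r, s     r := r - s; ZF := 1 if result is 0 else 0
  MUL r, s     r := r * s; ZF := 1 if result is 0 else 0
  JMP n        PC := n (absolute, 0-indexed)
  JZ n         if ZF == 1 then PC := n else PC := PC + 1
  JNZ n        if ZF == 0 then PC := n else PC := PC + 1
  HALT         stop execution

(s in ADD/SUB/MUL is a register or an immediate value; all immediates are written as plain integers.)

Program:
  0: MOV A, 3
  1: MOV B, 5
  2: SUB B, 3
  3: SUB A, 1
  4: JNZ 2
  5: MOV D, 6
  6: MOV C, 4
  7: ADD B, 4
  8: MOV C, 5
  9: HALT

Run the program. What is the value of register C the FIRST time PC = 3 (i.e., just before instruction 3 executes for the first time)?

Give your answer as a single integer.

Step 1: PC=0 exec 'MOV A, 3'. After: A=3 B=0 C=0 D=0 ZF=0 PC=1
Step 2: PC=1 exec 'MOV B, 5'. After: A=3 B=5 C=0 D=0 ZF=0 PC=2
Step 3: PC=2 exec 'SUB B, 3'. After: A=3 B=2 C=0 D=0 ZF=0 PC=3
First time PC=3: C=0

0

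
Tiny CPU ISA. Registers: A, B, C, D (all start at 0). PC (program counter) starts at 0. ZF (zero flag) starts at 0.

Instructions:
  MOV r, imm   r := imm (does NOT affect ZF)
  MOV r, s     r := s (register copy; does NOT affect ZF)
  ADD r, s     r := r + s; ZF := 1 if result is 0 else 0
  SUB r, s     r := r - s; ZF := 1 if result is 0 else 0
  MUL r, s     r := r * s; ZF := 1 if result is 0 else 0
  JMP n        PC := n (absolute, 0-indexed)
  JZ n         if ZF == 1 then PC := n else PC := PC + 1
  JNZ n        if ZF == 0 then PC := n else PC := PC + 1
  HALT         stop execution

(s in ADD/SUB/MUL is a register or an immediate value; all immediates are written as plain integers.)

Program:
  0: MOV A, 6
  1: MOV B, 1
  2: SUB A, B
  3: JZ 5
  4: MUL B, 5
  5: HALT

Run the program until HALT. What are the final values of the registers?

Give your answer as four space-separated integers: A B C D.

Step 1: PC=0 exec 'MOV A, 6'. After: A=6 B=0 C=0 D=0 ZF=0 PC=1
Step 2: PC=1 exec 'MOV B, 1'. After: A=6 B=1 C=0 D=0 ZF=0 PC=2
Step 3: PC=2 exec 'SUB A, B'. After: A=5 B=1 C=0 D=0 ZF=0 PC=3
Step 4: PC=3 exec 'JZ 5'. After: A=5 B=1 C=0 D=0 ZF=0 PC=4
Step 5: PC=4 exec 'MUL B, 5'. After: A=5 B=5 C=0 D=0 ZF=0 PC=5
Step 6: PC=5 exec 'HALT'. After: A=5 B=5 C=0 D=0 ZF=0 PC=5 HALTED

Answer: 5 5 0 0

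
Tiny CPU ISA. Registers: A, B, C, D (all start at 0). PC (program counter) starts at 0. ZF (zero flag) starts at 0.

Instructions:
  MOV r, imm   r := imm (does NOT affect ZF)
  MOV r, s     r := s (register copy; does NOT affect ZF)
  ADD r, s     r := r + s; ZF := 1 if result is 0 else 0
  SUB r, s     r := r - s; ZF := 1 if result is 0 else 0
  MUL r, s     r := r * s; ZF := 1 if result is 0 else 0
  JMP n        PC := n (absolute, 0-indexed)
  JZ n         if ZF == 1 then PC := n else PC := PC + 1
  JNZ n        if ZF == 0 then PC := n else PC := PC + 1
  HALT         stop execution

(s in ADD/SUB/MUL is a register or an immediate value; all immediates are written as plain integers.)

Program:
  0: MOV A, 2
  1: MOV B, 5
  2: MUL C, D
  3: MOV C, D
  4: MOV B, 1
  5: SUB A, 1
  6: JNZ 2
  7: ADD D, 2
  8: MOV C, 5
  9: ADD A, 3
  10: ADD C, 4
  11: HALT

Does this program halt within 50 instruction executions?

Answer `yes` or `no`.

Step 1: PC=0 exec 'MOV A, 2'. After: A=2 B=0 C=0 D=0 ZF=0 PC=1
Step 2: PC=1 exec 'MOV B, 5'. After: A=2 B=5 C=0 D=0 ZF=0 PC=2
Step 3: PC=2 exec 'MUL C, D'. After: A=2 B=5 C=0 D=0 ZF=1 PC=3
Step 4: PC=3 exec 'MOV C, D'. After: A=2 B=5 C=0 D=0 ZF=1 PC=4
Step 5: PC=4 exec 'MOV B, 1'. After: A=2 B=1 C=0 D=0 ZF=1 PC=5
Step 6: PC=5 exec 'SUB A, 1'. After: A=1 B=1 C=0 D=0 ZF=0 PC=6
Step 7: PC=6 exec 'JNZ 2'. After: A=1 B=1 C=0 D=0 ZF=0 PC=2
Step 8: PC=2 exec 'MUL C, D'. After: A=1 B=1 C=0 D=0 ZF=1 PC=3
Step 9: PC=3 exec 'MOV C, D'. After: A=1 B=1 C=0 D=0 ZF=1 PC=4
Step 10: PC=4 exec 'MOV B, 1'. After: A=1 B=1 C=0 D=0 ZF=1 PC=5
Step 11: PC=5 exec 'SUB A, 1'. After: A=0 B=1 C=0 D=0 ZF=1 PC=6
Step 12: PC=6 exec 'JNZ 2'. After: A=0 B=1 C=0 D=0 ZF=1 PC=7
Step 13: PC=7 exec 'ADD D, 2'. After: A=0 B=1 C=0 D=2 ZF=0 PC=8
Step 14: PC=8 exec 'MOV C, 5'. After: A=0 B=1 C=5 D=2 ZF=0 PC=9
Step 15: PC=9 exec 'ADD A, 3'. After: A=3 B=1 C=5 D=2 ZF=0 PC=10
Step 16: PC=10 exec 'ADD C, 4'. After: A=3 B=1 C=9 D=2 ZF=0 PC=11
Step 17: PC=11 exec 'HALT'. After: A=3 B=1 C=9 D=2 ZF=0 PC=11 HALTED

Answer: yes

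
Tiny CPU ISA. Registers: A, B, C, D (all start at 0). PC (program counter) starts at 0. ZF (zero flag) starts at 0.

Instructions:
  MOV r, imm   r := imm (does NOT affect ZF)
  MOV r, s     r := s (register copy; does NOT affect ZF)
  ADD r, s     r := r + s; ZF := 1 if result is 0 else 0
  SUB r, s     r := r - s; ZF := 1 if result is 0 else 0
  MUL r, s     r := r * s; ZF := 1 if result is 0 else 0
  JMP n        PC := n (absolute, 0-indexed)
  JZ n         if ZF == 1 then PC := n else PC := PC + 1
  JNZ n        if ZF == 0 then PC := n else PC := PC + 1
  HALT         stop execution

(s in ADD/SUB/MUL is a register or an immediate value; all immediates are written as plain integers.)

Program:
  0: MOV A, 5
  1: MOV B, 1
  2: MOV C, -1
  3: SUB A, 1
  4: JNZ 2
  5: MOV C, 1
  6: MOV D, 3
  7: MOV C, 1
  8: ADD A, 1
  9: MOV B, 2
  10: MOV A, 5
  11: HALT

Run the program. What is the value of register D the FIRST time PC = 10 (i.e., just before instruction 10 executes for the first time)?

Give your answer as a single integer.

Step 1: PC=0 exec 'MOV A, 5'. After: A=5 B=0 C=0 D=0 ZF=0 PC=1
Step 2: PC=1 exec 'MOV B, 1'. After: A=5 B=1 C=0 D=0 ZF=0 PC=2
Step 3: PC=2 exec 'MOV C, -1'. After: A=5 B=1 C=-1 D=0 ZF=0 PC=3
Step 4: PC=3 exec 'SUB A, 1'. After: A=4 B=1 C=-1 D=0 ZF=0 PC=4
Step 5: PC=4 exec 'JNZ 2'. After: A=4 B=1 C=-1 D=0 ZF=0 PC=2
Step 6: PC=2 exec 'MOV C, -1'. After: A=4 B=1 C=-1 D=0 ZF=0 PC=3
Step 7: PC=3 exec 'SUB A, 1'. After: A=3 B=1 C=-1 D=0 ZF=0 PC=4
Step 8: PC=4 exec 'JNZ 2'. After: A=3 B=1 C=-1 D=0 ZF=0 PC=2
Step 9: PC=2 exec 'MOV C, -1'. After: A=3 B=1 C=-1 D=0 ZF=0 PC=3
Step 10: PC=3 exec 'SUB A, 1'. After: A=2 B=1 C=-1 D=0 ZF=0 PC=4
Step 11: PC=4 exec 'JNZ 2'. After: A=2 B=1 C=-1 D=0 ZF=0 PC=2
Step 12: PC=2 exec 'MOV C, -1'. After: A=2 B=1 C=-1 D=0 ZF=0 PC=3
Step 13: PC=3 exec 'SUB A, 1'. After: A=1 B=1 C=-1 D=0 ZF=0 PC=4
Step 14: PC=4 exec 'JNZ 2'. After: A=1 B=1 C=-1 D=0 ZF=0 PC=2
Step 15: PC=2 exec 'MOV C, -1'. After: A=1 B=1 C=-1 D=0 ZF=0 PC=3
Step 16: PC=3 exec 'SUB A, 1'. After: A=0 B=1 C=-1 D=0 ZF=1 PC=4
Step 17: PC=4 exec 'JNZ 2'. After: A=0 B=1 C=-1 D=0 ZF=1 PC=5
Step 18: PC=5 exec 'MOV C, 1'. After: A=0 B=1 C=1 D=0 ZF=1 PC=6
Step 19: PC=6 exec 'MOV D, 3'. After: A=0 B=1 C=1 D=3 ZF=1 PC=7
Step 20: PC=7 exec 'MOV C, 1'. After: A=0 B=1 C=1 D=3 ZF=1 PC=8
Step 21: PC=8 exec 'ADD A, 1'. After: A=1 B=1 C=1 D=3 ZF=0 PC=9
Step 22: PC=9 exec 'MOV B, 2'. After: A=1 B=2 C=1 D=3 ZF=0 PC=10
First time PC=10: D=3

3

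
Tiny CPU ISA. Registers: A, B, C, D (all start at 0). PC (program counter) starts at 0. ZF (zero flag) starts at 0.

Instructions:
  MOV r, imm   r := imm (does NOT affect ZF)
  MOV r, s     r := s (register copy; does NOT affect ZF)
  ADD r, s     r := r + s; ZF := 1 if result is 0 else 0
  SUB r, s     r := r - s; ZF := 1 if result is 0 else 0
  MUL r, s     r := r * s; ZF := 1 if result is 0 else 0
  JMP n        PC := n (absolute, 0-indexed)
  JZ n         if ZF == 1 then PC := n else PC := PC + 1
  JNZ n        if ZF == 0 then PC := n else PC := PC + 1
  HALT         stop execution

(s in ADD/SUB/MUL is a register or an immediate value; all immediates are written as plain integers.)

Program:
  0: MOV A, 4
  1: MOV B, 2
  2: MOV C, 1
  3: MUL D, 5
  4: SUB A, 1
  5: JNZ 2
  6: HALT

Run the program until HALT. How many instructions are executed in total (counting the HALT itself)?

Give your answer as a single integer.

Step 1: PC=0 exec 'MOV A, 4'. After: A=4 B=0 C=0 D=0 ZF=0 PC=1
Step 2: PC=1 exec 'MOV B, 2'. After: A=4 B=2 C=0 D=0 ZF=0 PC=2
Step 3: PC=2 exec 'MOV C, 1'. After: A=4 B=2 C=1 D=0 ZF=0 PC=3
Step 4: PC=3 exec 'MUL D, 5'. After: A=4 B=2 C=1 D=0 ZF=1 PC=4
Step 5: PC=4 exec 'SUB A, 1'. After: A=3 B=2 C=1 D=0 ZF=0 PC=5
Step 6: PC=5 exec 'JNZ 2'. After: A=3 B=2 C=1 D=0 ZF=0 PC=2
Step 7: PC=2 exec 'MOV C, 1'. After: A=3 B=2 C=1 D=0 ZF=0 PC=3
Step 8: PC=3 exec 'MUL D, 5'. After: A=3 B=2 C=1 D=0 ZF=1 PC=4
Step 9: PC=4 exec 'SUB A, 1'. After: A=2 B=2 C=1 D=0 ZF=0 PC=5
Step 10: PC=5 exec 'JNZ 2'. After: A=2 B=2 C=1 D=0 ZF=0 PC=2
Step 11: PC=2 exec 'MOV C, 1'. After: A=2 B=2 C=1 D=0 ZF=0 PC=3
Step 12: PC=3 exec 'MUL D, 5'. After: A=2 B=2 C=1 D=0 ZF=1 PC=4
Step 13: PC=4 exec 'SUB A, 1'. After: A=1 B=2 C=1 D=0 ZF=0 PC=5
Step 14: PC=5 exec 'JNZ 2'. After: A=1 B=2 C=1 D=0 ZF=0 PC=2
Step 15: PC=2 exec 'MOV C, 1'. After: A=1 B=2 C=1 D=0 ZF=0 PC=3
Step 16: PC=3 exec 'MUL D, 5'. After: A=1 B=2 C=1 D=0 ZF=1 PC=4
Step 17: PC=4 exec 'SUB A, 1'. After: A=0 B=2 C=1 D=0 ZF=1 PC=5
Step 18: PC=5 exec 'JNZ 2'. After: A=0 B=2 C=1 D=0 ZF=1 PC=6
Step 19: PC=6 exec 'HALT'. After: A=0 B=2 C=1 D=0 ZF=1 PC=6 HALTED
Total instructions executed: 19

Answer: 19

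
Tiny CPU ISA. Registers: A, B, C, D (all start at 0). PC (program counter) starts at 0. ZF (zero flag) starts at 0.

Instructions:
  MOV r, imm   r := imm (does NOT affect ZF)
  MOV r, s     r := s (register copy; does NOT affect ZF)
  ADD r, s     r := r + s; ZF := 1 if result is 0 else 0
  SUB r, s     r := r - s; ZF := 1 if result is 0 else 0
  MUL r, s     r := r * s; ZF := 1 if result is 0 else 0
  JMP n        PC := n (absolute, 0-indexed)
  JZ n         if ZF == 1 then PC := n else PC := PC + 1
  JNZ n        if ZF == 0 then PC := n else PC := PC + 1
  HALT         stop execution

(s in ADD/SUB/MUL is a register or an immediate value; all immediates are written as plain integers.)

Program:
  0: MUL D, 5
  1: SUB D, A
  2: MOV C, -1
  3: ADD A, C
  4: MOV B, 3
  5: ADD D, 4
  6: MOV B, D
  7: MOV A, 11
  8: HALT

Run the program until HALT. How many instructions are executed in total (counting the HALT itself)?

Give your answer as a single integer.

Step 1: PC=0 exec 'MUL D, 5'. After: A=0 B=0 C=0 D=0 ZF=1 PC=1
Step 2: PC=1 exec 'SUB D, A'. After: A=0 B=0 C=0 D=0 ZF=1 PC=2
Step 3: PC=2 exec 'MOV C, -1'. After: A=0 B=0 C=-1 D=0 ZF=1 PC=3
Step 4: PC=3 exec 'ADD A, C'. After: A=-1 B=0 C=-1 D=0 ZF=0 PC=4
Step 5: PC=4 exec 'MOV B, 3'. After: A=-1 B=3 C=-1 D=0 ZF=0 PC=5
Step 6: PC=5 exec 'ADD D, 4'. After: A=-1 B=3 C=-1 D=4 ZF=0 PC=6
Step 7: PC=6 exec 'MOV B, D'. After: A=-1 B=4 C=-1 D=4 ZF=0 PC=7
Step 8: PC=7 exec 'MOV A, 11'. After: A=11 B=4 C=-1 D=4 ZF=0 PC=8
Step 9: PC=8 exec 'HALT'. After: A=11 B=4 C=-1 D=4 ZF=0 PC=8 HALTED
Total instructions executed: 9

Answer: 9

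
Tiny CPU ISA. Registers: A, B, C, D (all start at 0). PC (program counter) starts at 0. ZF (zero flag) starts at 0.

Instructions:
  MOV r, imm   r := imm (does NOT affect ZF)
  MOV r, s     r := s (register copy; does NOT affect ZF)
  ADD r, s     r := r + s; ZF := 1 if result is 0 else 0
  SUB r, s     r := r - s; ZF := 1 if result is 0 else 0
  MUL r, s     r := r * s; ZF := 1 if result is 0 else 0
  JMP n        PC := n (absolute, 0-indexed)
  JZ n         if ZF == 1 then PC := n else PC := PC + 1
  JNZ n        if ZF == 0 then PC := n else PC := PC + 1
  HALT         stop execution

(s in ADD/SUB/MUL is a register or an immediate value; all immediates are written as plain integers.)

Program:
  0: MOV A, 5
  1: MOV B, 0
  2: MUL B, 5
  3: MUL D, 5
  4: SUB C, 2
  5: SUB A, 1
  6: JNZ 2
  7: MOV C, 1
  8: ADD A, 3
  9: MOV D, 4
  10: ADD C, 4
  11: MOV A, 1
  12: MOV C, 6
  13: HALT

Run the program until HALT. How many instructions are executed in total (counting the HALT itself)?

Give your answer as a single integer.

Step 1: PC=0 exec 'MOV A, 5'. After: A=5 B=0 C=0 D=0 ZF=0 PC=1
Step 2: PC=1 exec 'MOV B, 0'. After: A=5 B=0 C=0 D=0 ZF=0 PC=2
Step 3: PC=2 exec 'MUL B, 5'. After: A=5 B=0 C=0 D=0 ZF=1 PC=3
Step 4: PC=3 exec 'MUL D, 5'. After: A=5 B=0 C=0 D=0 ZF=1 PC=4
Step 5: PC=4 exec 'SUB C, 2'. After: A=5 B=0 C=-2 D=0 ZF=0 PC=5
Step 6: PC=5 exec 'SUB A, 1'. After: A=4 B=0 C=-2 D=0 ZF=0 PC=6
Step 7: PC=6 exec 'JNZ 2'. After: A=4 B=0 C=-2 D=0 ZF=0 PC=2
Step 8: PC=2 exec 'MUL B, 5'. After: A=4 B=0 C=-2 D=0 ZF=1 PC=3
Step 9: PC=3 exec 'MUL D, 5'. After: A=4 B=0 C=-2 D=0 ZF=1 PC=4
Step 10: PC=4 exec 'SUB C, 2'. After: A=4 B=0 C=-4 D=0 ZF=0 PC=5
Step 11: PC=5 exec 'SUB A, 1'. After: A=3 B=0 C=-4 D=0 ZF=0 PC=6
Step 12: PC=6 exec 'JNZ 2'. After: A=3 B=0 C=-4 D=0 ZF=0 PC=2
Step 13: PC=2 exec 'MUL B, 5'. After: A=3 B=0 C=-4 D=0 ZF=1 PC=3
Step 14: PC=3 exec 'MUL D, 5'. After: A=3 B=0 C=-4 D=0 ZF=1 PC=4
Step 15: PC=4 exec 'SUB C, 2'. After: A=3 B=0 C=-6 D=0 ZF=0 PC=5
Step 16: PC=5 exec 'SUB A, 1'. After: A=2 B=0 C=-6 D=0 ZF=0 PC=6
Step 17: PC=6 exec 'JNZ 2'. After: A=2 B=0 C=-6 D=0 ZF=0 PC=2
Step 18: PC=2 exec 'MUL B, 5'. After: A=2 B=0 C=-6 D=0 ZF=1 PC=3
Step 19: PC=3 exec 'MUL D, 5'. After: A=2 B=0 C=-6 D=0 ZF=1 PC=4
Step 20: PC=4 exec 'SUB C, 2'. After: A=2 B=0 C=-8 D=0 ZF=0 PC=5
Step 21: PC=5 exec 'SUB A, 1'. After: A=1 B=0 C=-8 D=0 ZF=0 PC=6
Step 22: PC=6 exec 'JNZ 2'. After: A=1 B=0 C=-8 D=0 ZF=0 PC=2
Step 23: PC=2 exec 'MUL B, 5'. After: A=1 B=0 C=-8 D=0 ZF=1 PC=3
Step 24: PC=3 exec 'MUL D, 5'. After: A=1 B=0 C=-8 D=0 ZF=1 PC=4
Step 25: PC=4 exec 'SUB C, 2'. After: A=1 B=0 C=-10 D=0 ZF=0 PC=5
Step 26: PC=5 exec 'SUB A, 1'. After: A=0 B=0 C=-10 D=0 ZF=1 PC=6
Step 27: PC=6 exec 'JNZ 2'. After: A=0 B=0 C=-10 D=0 ZF=1 PC=7
Step 28: PC=7 exec 'MOV C, 1'. After: A=0 B=0 C=1 D=0 ZF=1 PC=8
Step 29: PC=8 exec 'ADD A, 3'. After: A=3 B=0 C=1 D=0 ZF=0 PC=9
Step 30: PC=9 exec 'MOV D, 4'. After: A=3 B=0 C=1 D=4 ZF=0 PC=10
Step 31: PC=10 exec 'ADD C, 4'. After: A=3 B=0 C=5 D=4 ZF=0 PC=11
Step 32: PC=11 exec 'MOV A, 1'. After: A=1 B=0 C=5 D=4 ZF=0 PC=12
Step 33: PC=12 exec 'MOV C, 6'. After: A=1 B=0 C=6 D=4 ZF=0 PC=13
Step 34: PC=13 exec 'HALT'. After: A=1 B=0 C=6 D=4 ZF=0 PC=13 HALTED
Total instructions executed: 34

Answer: 34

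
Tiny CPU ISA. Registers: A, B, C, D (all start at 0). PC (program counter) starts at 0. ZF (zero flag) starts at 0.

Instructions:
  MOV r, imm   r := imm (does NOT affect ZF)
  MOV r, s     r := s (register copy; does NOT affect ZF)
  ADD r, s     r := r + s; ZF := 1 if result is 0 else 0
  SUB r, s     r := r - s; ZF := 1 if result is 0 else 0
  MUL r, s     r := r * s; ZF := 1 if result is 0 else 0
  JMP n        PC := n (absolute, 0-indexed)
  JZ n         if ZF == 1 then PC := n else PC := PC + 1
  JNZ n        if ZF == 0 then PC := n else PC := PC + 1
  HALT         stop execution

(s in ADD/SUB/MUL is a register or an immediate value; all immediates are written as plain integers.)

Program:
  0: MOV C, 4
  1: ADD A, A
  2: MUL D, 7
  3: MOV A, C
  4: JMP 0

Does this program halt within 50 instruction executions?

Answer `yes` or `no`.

Answer: no

Derivation:
Step 1: PC=0 exec 'MOV C, 4'. After: A=0 B=0 C=4 D=0 ZF=0 PC=1
Step 2: PC=1 exec 'ADD A, A'. After: A=0 B=0 C=4 D=0 ZF=1 PC=2
Step 3: PC=2 exec 'MUL D, 7'. After: A=0 B=0 C=4 D=0 ZF=1 PC=3
Step 4: PC=3 exec 'MOV A, C'. After: A=4 B=0 C=4 D=0 ZF=1 PC=4
Step 5: PC=4 exec 'JMP 0'. After: A=4 B=0 C=4 D=0 ZF=1 PC=0
Step 6: PC=0 exec 'MOV C, 4'. After: A=4 B=0 C=4 D=0 ZF=1 PC=1
Step 7: PC=1 exec 'ADD A, A'. After: A=8 B=0 C=4 D=0 ZF=0 PC=2
Step 8: PC=2 exec 'MUL D, 7'. After: A=8 B=0 C=4 D=0 ZF=1 PC=3
Step 9: PC=3 exec 'MOV A, C'. After: A=4 B=0 C=4 D=0 ZF=1 PC=4
State after step 9 equals state after step 4: the program is in a cycle of length 5 and will never halt.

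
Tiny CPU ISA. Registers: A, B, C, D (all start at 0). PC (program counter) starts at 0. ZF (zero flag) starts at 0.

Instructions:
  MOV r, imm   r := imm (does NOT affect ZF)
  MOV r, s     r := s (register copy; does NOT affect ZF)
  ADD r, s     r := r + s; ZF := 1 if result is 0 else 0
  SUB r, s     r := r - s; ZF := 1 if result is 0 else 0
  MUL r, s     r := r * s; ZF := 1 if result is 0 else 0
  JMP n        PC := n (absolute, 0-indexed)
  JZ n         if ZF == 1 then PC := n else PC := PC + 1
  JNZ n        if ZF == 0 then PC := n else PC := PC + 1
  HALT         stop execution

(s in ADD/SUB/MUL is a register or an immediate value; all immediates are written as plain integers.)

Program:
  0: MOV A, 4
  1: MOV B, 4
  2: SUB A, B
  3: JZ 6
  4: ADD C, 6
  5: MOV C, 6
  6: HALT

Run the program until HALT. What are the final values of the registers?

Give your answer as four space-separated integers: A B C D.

Answer: 0 4 0 0

Derivation:
Step 1: PC=0 exec 'MOV A, 4'. After: A=4 B=0 C=0 D=0 ZF=0 PC=1
Step 2: PC=1 exec 'MOV B, 4'. After: A=4 B=4 C=0 D=0 ZF=0 PC=2
Step 3: PC=2 exec 'SUB A, B'. After: A=0 B=4 C=0 D=0 ZF=1 PC=3
Step 4: PC=3 exec 'JZ 6'. After: A=0 B=4 C=0 D=0 ZF=1 PC=6
Step 5: PC=6 exec 'HALT'. After: A=0 B=4 C=0 D=0 ZF=1 PC=6 HALTED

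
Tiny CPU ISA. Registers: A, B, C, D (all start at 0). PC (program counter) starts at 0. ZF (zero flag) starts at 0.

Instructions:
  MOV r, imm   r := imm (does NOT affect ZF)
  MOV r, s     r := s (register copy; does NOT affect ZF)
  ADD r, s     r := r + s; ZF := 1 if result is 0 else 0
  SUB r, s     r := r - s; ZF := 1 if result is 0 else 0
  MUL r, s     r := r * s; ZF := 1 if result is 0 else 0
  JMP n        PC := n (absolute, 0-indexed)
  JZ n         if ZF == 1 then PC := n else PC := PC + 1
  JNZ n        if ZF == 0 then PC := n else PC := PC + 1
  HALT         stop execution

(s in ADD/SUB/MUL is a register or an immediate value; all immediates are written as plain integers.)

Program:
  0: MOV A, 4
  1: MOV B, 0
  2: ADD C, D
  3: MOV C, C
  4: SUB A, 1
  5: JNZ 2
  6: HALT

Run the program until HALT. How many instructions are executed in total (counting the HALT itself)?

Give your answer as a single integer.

Step 1: PC=0 exec 'MOV A, 4'. After: A=4 B=0 C=0 D=0 ZF=0 PC=1
Step 2: PC=1 exec 'MOV B, 0'. After: A=4 B=0 C=0 D=0 ZF=0 PC=2
Step 3: PC=2 exec 'ADD C, D'. After: A=4 B=0 C=0 D=0 ZF=1 PC=3
Step 4: PC=3 exec 'MOV C, C'. After: A=4 B=0 C=0 D=0 ZF=1 PC=4
Step 5: PC=4 exec 'SUB A, 1'. After: A=3 B=0 C=0 D=0 ZF=0 PC=5
Step 6: PC=5 exec 'JNZ 2'. After: A=3 B=0 C=0 D=0 ZF=0 PC=2
Step 7: PC=2 exec 'ADD C, D'. After: A=3 B=0 C=0 D=0 ZF=1 PC=3
Step 8: PC=3 exec 'MOV C, C'. After: A=3 B=0 C=0 D=0 ZF=1 PC=4
Step 9: PC=4 exec 'SUB A, 1'. After: A=2 B=0 C=0 D=0 ZF=0 PC=5
Step 10: PC=5 exec 'JNZ 2'. After: A=2 B=0 C=0 D=0 ZF=0 PC=2
Step 11: PC=2 exec 'ADD C, D'. After: A=2 B=0 C=0 D=0 ZF=1 PC=3
Step 12: PC=3 exec 'MOV C, C'. After: A=2 B=0 C=0 D=0 ZF=1 PC=4
Step 13: PC=4 exec 'SUB A, 1'. After: A=1 B=0 C=0 D=0 ZF=0 PC=5
Step 14: PC=5 exec 'JNZ 2'. After: A=1 B=0 C=0 D=0 ZF=0 PC=2
Step 15: PC=2 exec 'ADD C, D'. After: A=1 B=0 C=0 D=0 ZF=1 PC=3
Step 16: PC=3 exec 'MOV C, C'. After: A=1 B=0 C=0 D=0 ZF=1 PC=4
Step 17: PC=4 exec 'SUB A, 1'. After: A=0 B=0 C=0 D=0 ZF=1 PC=5
Step 18: PC=5 exec 'JNZ 2'. After: A=0 B=0 C=0 D=0 ZF=1 PC=6
Step 19: PC=6 exec 'HALT'. After: A=0 B=0 C=0 D=0 ZF=1 PC=6 HALTED
Total instructions executed: 19

Answer: 19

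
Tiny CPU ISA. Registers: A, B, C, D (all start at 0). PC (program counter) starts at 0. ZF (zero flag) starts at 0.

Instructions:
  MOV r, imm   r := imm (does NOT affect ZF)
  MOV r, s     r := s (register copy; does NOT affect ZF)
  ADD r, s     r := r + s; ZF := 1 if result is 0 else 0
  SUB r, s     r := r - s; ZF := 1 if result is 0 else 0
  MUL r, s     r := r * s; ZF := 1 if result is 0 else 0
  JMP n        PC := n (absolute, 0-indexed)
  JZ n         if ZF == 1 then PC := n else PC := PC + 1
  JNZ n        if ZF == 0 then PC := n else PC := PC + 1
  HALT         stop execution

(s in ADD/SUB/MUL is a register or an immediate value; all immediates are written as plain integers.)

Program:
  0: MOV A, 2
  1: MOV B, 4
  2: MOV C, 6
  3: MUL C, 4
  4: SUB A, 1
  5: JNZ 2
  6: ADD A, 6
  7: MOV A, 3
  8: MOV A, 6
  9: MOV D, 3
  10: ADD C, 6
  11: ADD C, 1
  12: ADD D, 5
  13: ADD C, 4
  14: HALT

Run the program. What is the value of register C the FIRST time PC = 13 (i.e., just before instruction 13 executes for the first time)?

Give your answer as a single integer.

Step 1: PC=0 exec 'MOV A, 2'. After: A=2 B=0 C=0 D=0 ZF=0 PC=1
Step 2: PC=1 exec 'MOV B, 4'. After: A=2 B=4 C=0 D=0 ZF=0 PC=2
Step 3: PC=2 exec 'MOV C, 6'. After: A=2 B=4 C=6 D=0 ZF=0 PC=3
Step 4: PC=3 exec 'MUL C, 4'. After: A=2 B=4 C=24 D=0 ZF=0 PC=4
Step 5: PC=4 exec 'SUB A, 1'. After: A=1 B=4 C=24 D=0 ZF=0 PC=5
Step 6: PC=5 exec 'JNZ 2'. After: A=1 B=4 C=24 D=0 ZF=0 PC=2
Step 7: PC=2 exec 'MOV C, 6'. After: A=1 B=4 C=6 D=0 ZF=0 PC=3
Step 8: PC=3 exec 'MUL C, 4'. After: A=1 B=4 C=24 D=0 ZF=0 PC=4
Step 9: PC=4 exec 'SUB A, 1'. After: A=0 B=4 C=24 D=0 ZF=1 PC=5
Step 10: PC=5 exec 'JNZ 2'. After: A=0 B=4 C=24 D=0 ZF=1 PC=6
Step 11: PC=6 exec 'ADD A, 6'. After: A=6 B=4 C=24 D=0 ZF=0 PC=7
Step 12: PC=7 exec 'MOV A, 3'. After: A=3 B=4 C=24 D=0 ZF=0 PC=8
Step 13: PC=8 exec 'MOV A, 6'. After: A=6 B=4 C=24 D=0 ZF=0 PC=9
Step 14: PC=9 exec 'MOV D, 3'. After: A=6 B=4 C=24 D=3 ZF=0 PC=10
Step 15: PC=10 exec 'ADD C, 6'. After: A=6 B=4 C=30 D=3 ZF=0 PC=11
Step 16: PC=11 exec 'ADD C, 1'. After: A=6 B=4 C=31 D=3 ZF=0 PC=12
Step 17: PC=12 exec 'ADD D, 5'. After: A=6 B=4 C=31 D=8 ZF=0 PC=13
First time PC=13: C=31

31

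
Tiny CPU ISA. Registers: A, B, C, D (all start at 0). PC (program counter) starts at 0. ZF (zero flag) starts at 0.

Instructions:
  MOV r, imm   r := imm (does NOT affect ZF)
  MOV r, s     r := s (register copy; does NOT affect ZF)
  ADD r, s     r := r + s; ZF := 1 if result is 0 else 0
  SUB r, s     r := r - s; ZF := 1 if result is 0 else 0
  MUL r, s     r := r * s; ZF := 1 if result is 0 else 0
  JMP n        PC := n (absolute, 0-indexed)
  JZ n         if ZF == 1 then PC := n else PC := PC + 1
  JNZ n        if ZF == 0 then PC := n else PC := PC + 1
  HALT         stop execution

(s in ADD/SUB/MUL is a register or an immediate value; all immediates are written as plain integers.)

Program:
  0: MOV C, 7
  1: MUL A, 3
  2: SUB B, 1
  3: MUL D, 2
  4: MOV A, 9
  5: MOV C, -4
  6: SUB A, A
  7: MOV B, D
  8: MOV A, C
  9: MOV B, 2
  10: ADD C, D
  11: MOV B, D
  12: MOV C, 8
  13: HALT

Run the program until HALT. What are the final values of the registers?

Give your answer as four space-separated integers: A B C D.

Step 1: PC=0 exec 'MOV C, 7'. After: A=0 B=0 C=7 D=0 ZF=0 PC=1
Step 2: PC=1 exec 'MUL A, 3'. After: A=0 B=0 C=7 D=0 ZF=1 PC=2
Step 3: PC=2 exec 'SUB B, 1'. After: A=0 B=-1 C=7 D=0 ZF=0 PC=3
Step 4: PC=3 exec 'MUL D, 2'. After: A=0 B=-1 C=7 D=0 ZF=1 PC=4
Step 5: PC=4 exec 'MOV A, 9'. After: A=9 B=-1 C=7 D=0 ZF=1 PC=5
Step 6: PC=5 exec 'MOV C, -4'. After: A=9 B=-1 C=-4 D=0 ZF=1 PC=6
Step 7: PC=6 exec 'SUB A, A'. After: A=0 B=-1 C=-4 D=0 ZF=1 PC=7
Step 8: PC=7 exec 'MOV B, D'. After: A=0 B=0 C=-4 D=0 ZF=1 PC=8
Step 9: PC=8 exec 'MOV A, C'. After: A=-4 B=0 C=-4 D=0 ZF=1 PC=9
Step 10: PC=9 exec 'MOV B, 2'. After: A=-4 B=2 C=-4 D=0 ZF=1 PC=10
Step 11: PC=10 exec 'ADD C, D'. After: A=-4 B=2 C=-4 D=0 ZF=0 PC=11
Step 12: PC=11 exec 'MOV B, D'. After: A=-4 B=0 C=-4 D=0 ZF=0 PC=12
Step 13: PC=12 exec 'MOV C, 8'. After: A=-4 B=0 C=8 D=0 ZF=0 PC=13
Step 14: PC=13 exec 'HALT'. After: A=-4 B=0 C=8 D=0 ZF=0 PC=13 HALTED

Answer: -4 0 8 0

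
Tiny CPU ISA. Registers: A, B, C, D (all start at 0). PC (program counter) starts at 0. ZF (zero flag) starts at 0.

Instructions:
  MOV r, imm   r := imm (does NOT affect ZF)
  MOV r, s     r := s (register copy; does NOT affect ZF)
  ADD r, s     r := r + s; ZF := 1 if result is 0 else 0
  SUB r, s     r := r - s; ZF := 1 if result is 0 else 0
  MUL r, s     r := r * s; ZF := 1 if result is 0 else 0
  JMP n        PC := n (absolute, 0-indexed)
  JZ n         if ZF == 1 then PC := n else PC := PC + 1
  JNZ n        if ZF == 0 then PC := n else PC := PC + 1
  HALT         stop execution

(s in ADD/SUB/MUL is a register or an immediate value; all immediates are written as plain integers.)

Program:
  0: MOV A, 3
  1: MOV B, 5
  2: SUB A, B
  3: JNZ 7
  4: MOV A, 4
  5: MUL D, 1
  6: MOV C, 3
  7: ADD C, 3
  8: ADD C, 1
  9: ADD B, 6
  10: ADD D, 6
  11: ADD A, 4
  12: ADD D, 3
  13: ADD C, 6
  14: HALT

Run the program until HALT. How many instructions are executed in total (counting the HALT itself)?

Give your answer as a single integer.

Step 1: PC=0 exec 'MOV A, 3'. After: A=3 B=0 C=0 D=0 ZF=0 PC=1
Step 2: PC=1 exec 'MOV B, 5'. After: A=3 B=5 C=0 D=0 ZF=0 PC=2
Step 3: PC=2 exec 'SUB A, B'. After: A=-2 B=5 C=0 D=0 ZF=0 PC=3
Step 4: PC=3 exec 'JNZ 7'. After: A=-2 B=5 C=0 D=0 ZF=0 PC=7
Step 5: PC=7 exec 'ADD C, 3'. After: A=-2 B=5 C=3 D=0 ZF=0 PC=8
Step 6: PC=8 exec 'ADD C, 1'. After: A=-2 B=5 C=4 D=0 ZF=0 PC=9
Step 7: PC=9 exec 'ADD B, 6'. After: A=-2 B=11 C=4 D=0 ZF=0 PC=10
Step 8: PC=10 exec 'ADD D, 6'. After: A=-2 B=11 C=4 D=6 ZF=0 PC=11
Step 9: PC=11 exec 'ADD A, 4'. After: A=2 B=11 C=4 D=6 ZF=0 PC=12
Step 10: PC=12 exec 'ADD D, 3'. After: A=2 B=11 C=4 D=9 ZF=0 PC=13
Step 11: PC=13 exec 'ADD C, 6'. After: A=2 B=11 C=10 D=9 ZF=0 PC=14
Step 12: PC=14 exec 'HALT'. After: A=2 B=11 C=10 D=9 ZF=0 PC=14 HALTED
Total instructions executed: 12

Answer: 12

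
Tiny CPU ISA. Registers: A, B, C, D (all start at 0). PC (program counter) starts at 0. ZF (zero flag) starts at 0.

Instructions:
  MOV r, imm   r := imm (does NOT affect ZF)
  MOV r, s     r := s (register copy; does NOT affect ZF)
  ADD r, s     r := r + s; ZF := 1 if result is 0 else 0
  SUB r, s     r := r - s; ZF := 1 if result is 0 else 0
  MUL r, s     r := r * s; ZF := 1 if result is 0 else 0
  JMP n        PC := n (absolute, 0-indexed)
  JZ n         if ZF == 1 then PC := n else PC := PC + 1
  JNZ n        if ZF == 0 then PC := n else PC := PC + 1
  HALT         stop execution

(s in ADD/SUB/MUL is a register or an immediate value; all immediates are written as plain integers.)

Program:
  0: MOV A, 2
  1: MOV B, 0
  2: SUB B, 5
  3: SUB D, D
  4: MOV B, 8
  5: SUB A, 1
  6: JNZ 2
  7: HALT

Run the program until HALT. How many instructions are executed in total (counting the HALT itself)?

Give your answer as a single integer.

Step 1: PC=0 exec 'MOV A, 2'. After: A=2 B=0 C=0 D=0 ZF=0 PC=1
Step 2: PC=1 exec 'MOV B, 0'. After: A=2 B=0 C=0 D=0 ZF=0 PC=2
Step 3: PC=2 exec 'SUB B, 5'. After: A=2 B=-5 C=0 D=0 ZF=0 PC=3
Step 4: PC=3 exec 'SUB D, D'. After: A=2 B=-5 C=0 D=0 ZF=1 PC=4
Step 5: PC=4 exec 'MOV B, 8'. After: A=2 B=8 C=0 D=0 ZF=1 PC=5
Step 6: PC=5 exec 'SUB A, 1'. After: A=1 B=8 C=0 D=0 ZF=0 PC=6
Step 7: PC=6 exec 'JNZ 2'. After: A=1 B=8 C=0 D=0 ZF=0 PC=2
Step 8: PC=2 exec 'SUB B, 5'. After: A=1 B=3 C=0 D=0 ZF=0 PC=3
Step 9: PC=3 exec 'SUB D, D'. After: A=1 B=3 C=0 D=0 ZF=1 PC=4
Step 10: PC=4 exec 'MOV B, 8'. After: A=1 B=8 C=0 D=0 ZF=1 PC=5
Step 11: PC=5 exec 'SUB A, 1'. After: A=0 B=8 C=0 D=0 ZF=1 PC=6
Step 12: PC=6 exec 'JNZ 2'. After: A=0 B=8 C=0 D=0 ZF=1 PC=7
Step 13: PC=7 exec 'HALT'. After: A=0 B=8 C=0 D=0 ZF=1 PC=7 HALTED
Total instructions executed: 13

Answer: 13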